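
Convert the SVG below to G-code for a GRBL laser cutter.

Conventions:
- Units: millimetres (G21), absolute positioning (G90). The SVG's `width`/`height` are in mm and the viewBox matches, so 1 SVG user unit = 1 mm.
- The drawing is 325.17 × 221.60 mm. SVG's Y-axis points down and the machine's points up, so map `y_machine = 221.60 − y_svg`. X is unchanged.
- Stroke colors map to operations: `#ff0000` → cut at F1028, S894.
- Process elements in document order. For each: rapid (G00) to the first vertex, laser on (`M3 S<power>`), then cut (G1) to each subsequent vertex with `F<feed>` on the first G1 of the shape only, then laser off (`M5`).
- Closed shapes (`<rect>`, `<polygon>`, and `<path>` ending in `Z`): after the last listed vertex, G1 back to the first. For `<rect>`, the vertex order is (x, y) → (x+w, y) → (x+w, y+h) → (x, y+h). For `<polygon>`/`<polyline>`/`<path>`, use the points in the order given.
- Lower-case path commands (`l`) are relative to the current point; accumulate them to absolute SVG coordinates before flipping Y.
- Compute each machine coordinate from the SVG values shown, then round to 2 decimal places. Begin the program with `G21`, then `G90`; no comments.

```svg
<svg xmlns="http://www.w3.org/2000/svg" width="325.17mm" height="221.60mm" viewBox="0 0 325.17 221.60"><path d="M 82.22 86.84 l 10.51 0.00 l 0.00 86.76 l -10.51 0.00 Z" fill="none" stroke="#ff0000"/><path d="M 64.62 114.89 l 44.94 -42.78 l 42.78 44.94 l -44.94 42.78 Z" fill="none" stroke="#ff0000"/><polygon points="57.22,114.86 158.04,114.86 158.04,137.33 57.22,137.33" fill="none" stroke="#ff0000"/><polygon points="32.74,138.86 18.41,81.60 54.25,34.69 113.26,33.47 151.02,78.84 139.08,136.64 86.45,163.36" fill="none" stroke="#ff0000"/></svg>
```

1 u = 1 mm; y_m = 221.60 − y.

[1] `<path>` rectangle, #ff0000→cut S894 F1028: (82.22,134.76) → (92.73,134.76) → (92.73,48.00) → (82.22,48.00) → (82.22,134.76) (closed)

[2] `<path>` regular polygon, #ff0000→cut S894 F1028: (64.62,106.71) → (109.56,149.49) → (152.34,104.55) → (107.40,61.77) → (64.62,106.71) (closed)

[3] `<polygon>` rectangle, #ff0000→cut S894 F1028: (57.22,106.74) → (158.04,106.74) → (158.04,84.27) → (57.22,84.27) → (57.22,106.74) (closed)

[4] `<polygon>` regular polygon, #ff0000→cut S894 F1028: (32.74,82.74) → (18.41,140.00) → (54.25,186.91) → (113.26,188.13) → (151.02,142.76) → (139.08,84.96) → (86.45,58.24) → (32.74,82.74) (closed)

G21
G90
G00 X82.22 Y134.76
M3 S894
G1 X92.73 Y134.76 F1028
G1 X92.73 Y48.00
G1 X82.22 Y48.00
G1 X82.22 Y134.76
M5
G00 X64.62 Y106.71
M3 S894
G1 X109.56 Y149.49 F1028
G1 X152.34 Y104.55
G1 X107.40 Y61.77
G1 X64.62 Y106.71
M5
G00 X57.22 Y106.74
M3 S894
G1 X158.04 Y106.74 F1028
G1 X158.04 Y84.27
G1 X57.22 Y84.27
G1 X57.22 Y106.74
M5
G00 X32.74 Y82.74
M3 S894
G1 X18.41 Y140.00 F1028
G1 X54.25 Y186.91
G1 X113.26 Y188.13
G1 X151.02 Y142.76
G1 X139.08 Y84.96
G1 X86.45 Y58.24
G1 X32.74 Y82.74
M5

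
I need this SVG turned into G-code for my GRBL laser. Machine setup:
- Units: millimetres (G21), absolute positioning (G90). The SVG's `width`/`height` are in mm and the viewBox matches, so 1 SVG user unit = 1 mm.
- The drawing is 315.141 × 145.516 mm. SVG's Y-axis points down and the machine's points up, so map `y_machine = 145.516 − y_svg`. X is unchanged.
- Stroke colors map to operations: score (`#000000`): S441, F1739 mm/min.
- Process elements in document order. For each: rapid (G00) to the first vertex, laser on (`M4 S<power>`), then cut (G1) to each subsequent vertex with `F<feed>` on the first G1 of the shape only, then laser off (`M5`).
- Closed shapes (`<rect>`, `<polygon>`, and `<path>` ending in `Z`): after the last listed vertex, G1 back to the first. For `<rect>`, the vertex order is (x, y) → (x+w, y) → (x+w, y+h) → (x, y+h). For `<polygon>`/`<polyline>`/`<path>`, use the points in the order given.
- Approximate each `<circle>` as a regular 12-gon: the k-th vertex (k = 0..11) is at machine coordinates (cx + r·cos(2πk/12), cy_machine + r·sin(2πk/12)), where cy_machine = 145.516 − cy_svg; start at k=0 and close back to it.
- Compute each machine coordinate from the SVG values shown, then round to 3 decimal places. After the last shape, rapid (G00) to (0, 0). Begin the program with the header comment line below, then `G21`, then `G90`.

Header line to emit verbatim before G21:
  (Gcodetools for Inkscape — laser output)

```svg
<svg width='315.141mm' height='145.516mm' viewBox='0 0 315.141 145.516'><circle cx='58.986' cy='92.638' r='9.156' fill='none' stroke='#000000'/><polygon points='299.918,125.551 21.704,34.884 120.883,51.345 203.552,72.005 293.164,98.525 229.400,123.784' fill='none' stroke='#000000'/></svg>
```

(Gcodetools for Inkscape — laser output)
G21
G90
G00 X68.142 Y52.878
M4 S441
G1 X66.915 Y57.456 F1739
G1 X63.564 Y60.807
G1 X58.986 Y62.034
G1 X54.408 Y60.807
G1 X51.057 Y57.456
G1 X49.830 Y52.878
G1 X51.057 Y48.300
G1 X54.408 Y44.949
G1 X58.986 Y43.722
G1 X63.564 Y44.949
G1 X66.915 Y48.300
G1 X68.142 Y52.878
M5
G00 X299.918 Y19.965
M4 S441
G1 X21.704 Y110.632 F1739
G1 X120.883 Y94.171
G1 X203.552 Y73.511
G1 X293.164 Y46.991
G1 X229.400 Y21.732
G1 X299.918 Y19.965
M5
G00 X0.000 Y0.000

viewBox `0 0 315.141 145.516` with mm width/height → 1 unit = 1 mm. Flip: y_m = 145.516 − y_svg.

**Shape 1** — `<circle>` circle, stroke `#000000` → score (S441, F1739). Machine vertices: (68.142,52.878) → (66.915,57.456) → (63.564,60.807) → (58.986,62.034) → (54.408,60.807) → (51.057,57.456) → (49.830,52.878) → (51.057,48.300) → (54.408,44.949) → (58.986,43.722) → (63.564,44.949) → (66.915,48.300) → (68.142,52.878). Closed: final G1 returns to the first vertex.

**Shape 2** — `<polygon>` closed polygon, stroke `#000000` → score (S441, F1739). Machine vertices: (299.918,19.965) → (21.704,110.632) → (120.883,94.171) → (203.552,73.511) → (293.164,46.991) → (229.400,21.732) → (299.918,19.965). Closed: final G1 returns to the first vertex.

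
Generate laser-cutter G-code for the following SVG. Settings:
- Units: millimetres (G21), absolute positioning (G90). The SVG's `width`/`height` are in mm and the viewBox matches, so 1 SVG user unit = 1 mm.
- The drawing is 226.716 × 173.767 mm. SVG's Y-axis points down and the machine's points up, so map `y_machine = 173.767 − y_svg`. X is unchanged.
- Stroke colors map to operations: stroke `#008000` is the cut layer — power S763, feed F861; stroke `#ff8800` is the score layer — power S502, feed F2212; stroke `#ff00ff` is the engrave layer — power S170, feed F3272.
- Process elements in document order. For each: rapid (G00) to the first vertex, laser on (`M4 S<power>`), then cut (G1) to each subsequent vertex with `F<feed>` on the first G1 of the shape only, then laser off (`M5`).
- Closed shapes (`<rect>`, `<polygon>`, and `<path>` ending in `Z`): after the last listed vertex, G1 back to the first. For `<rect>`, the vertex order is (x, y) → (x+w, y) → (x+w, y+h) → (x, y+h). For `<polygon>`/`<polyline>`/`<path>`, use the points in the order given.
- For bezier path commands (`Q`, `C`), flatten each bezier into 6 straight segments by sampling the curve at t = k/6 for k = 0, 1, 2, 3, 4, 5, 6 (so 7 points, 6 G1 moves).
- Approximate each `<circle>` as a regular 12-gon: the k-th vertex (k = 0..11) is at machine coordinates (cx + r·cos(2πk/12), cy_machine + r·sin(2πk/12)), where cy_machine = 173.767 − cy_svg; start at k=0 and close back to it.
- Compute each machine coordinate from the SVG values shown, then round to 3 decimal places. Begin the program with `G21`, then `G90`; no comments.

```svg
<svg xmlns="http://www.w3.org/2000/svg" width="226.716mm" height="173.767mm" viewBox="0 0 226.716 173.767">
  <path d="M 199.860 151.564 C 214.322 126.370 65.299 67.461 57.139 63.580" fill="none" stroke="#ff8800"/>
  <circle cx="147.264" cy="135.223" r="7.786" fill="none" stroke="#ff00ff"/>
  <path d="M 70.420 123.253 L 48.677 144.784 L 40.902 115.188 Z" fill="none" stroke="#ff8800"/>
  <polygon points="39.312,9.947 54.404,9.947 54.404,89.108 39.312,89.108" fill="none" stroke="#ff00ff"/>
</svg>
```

G21
G90
G00 X199.860 Y22.203
M4 S502
G1 X194.876 Y37.199 F2212
G1 X171.099 Y55.349
G1 X136.983 Y74.187
G1 X100.981 Y91.250
G1 X71.549 Y104.072
G1 X57.139 Y110.187
M5
G00 X155.050 Y38.544
M4 S170
G1 X154.007 Y42.437 F3272
G1 X151.157 Y45.287
G1 X147.264 Y46.330
G1 X143.371 Y45.287
G1 X140.521 Y42.437
G1 X139.478 Y38.544
G1 X140.521 Y34.651
G1 X143.371 Y31.801
G1 X147.264 Y30.758
G1 X151.157 Y31.801
G1 X154.007 Y34.651
G1 X155.050 Y38.544
M5
G00 X70.420 Y50.514
M4 S502
G1 X48.677 Y28.983 F2212
G1 X40.902 Y58.579
G1 X70.420 Y50.514
M5
G00 X39.312 Y163.820
M4 S170
G1 X54.404 Y163.820 F3272
G1 X54.404 Y84.659
G1 X39.312 Y84.659
G1 X39.312 Y163.820
M5

Since the viewBox matches the mm dimensions, user units are millimetres directly. The only transform is the Y-flip y_m = 173.767 − y_svg.

Shape 1 is a cubic bezier drawn with `<path>`. Its stroke #ff8800 means score at S502, F2212. After flipping Y the toolpath is (199.860,22.203) → (194.876,37.199) → (171.099,55.349) → (136.983,74.187) → (100.981,91.250) → (71.549,104.072) → (57.139,110.187).

Shape 2 is a circle drawn with `<circle>`. Its stroke #ff00ff means engrave at S170, F3272. After flipping Y the toolpath is (155.050,38.544) → (154.007,42.437) → (151.157,45.287) → (147.264,46.330) → (143.371,45.287) → (140.521,42.437) → (139.478,38.544) → (140.521,34.651) → (143.371,31.801) → (147.264,30.758) → (151.157,31.801) → (154.007,34.651) → (155.050,38.544), returning to the start.

Shape 3 is a regular polygon drawn with `<path>`. Its stroke #ff8800 means score at S502, F2212. After flipping Y the toolpath is (70.420,50.514) → (48.677,28.983) → (40.902,58.579) → (70.420,50.514), returning to the start.

Shape 4 is a rectangle drawn with `<polygon>`. Its stroke #ff00ff means engrave at S170, F3272. After flipping Y the toolpath is (39.312,163.820) → (54.404,163.820) → (54.404,84.659) → (39.312,84.659) → (39.312,163.820), returning to the start.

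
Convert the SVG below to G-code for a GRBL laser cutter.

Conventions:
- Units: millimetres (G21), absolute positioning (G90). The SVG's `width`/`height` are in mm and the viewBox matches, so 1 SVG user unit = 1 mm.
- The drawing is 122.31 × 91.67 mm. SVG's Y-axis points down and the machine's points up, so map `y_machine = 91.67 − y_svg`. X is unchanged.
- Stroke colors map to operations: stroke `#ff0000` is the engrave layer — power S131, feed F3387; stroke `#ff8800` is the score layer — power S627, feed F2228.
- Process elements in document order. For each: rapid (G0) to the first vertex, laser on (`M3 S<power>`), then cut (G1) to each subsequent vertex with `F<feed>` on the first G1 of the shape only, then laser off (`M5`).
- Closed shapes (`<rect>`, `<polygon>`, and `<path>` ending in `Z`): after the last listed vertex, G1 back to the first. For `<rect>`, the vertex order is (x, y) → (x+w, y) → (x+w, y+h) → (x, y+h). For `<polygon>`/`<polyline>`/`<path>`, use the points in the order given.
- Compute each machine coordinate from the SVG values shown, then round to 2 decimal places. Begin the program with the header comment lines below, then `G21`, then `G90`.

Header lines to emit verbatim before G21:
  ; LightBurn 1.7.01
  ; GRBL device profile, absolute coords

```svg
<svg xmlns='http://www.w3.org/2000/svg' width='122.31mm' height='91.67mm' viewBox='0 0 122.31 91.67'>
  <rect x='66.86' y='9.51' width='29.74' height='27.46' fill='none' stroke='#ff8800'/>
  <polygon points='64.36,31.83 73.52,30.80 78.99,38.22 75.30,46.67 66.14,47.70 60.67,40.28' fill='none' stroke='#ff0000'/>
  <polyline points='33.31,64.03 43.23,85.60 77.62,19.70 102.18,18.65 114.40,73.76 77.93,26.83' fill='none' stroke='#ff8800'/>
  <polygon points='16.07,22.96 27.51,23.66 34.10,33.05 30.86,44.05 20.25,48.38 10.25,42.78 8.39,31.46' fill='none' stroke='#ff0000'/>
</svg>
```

; LightBurn 1.7.01
; GRBL device profile, absolute coords
G21
G90
G0 X66.86 Y82.16
M3 S627
G1 X96.60 Y82.16 F2228
G1 X96.60 Y54.70
G1 X66.86 Y54.70
G1 X66.86 Y82.16
M5
G0 X64.36 Y59.84
M3 S131
G1 X73.52 Y60.87 F3387
G1 X78.99 Y53.45
G1 X75.30 Y45.00
G1 X66.14 Y43.97
G1 X60.67 Y51.39
G1 X64.36 Y59.84
M5
G0 X33.31 Y27.64
M3 S627
G1 X43.23 Y6.07 F2228
G1 X77.62 Y71.97
G1 X102.18 Y73.02
G1 X114.40 Y17.91
G1 X77.93 Y64.84
M5
G0 X16.07 Y68.71
M3 S131
G1 X27.51 Y68.01 F3387
G1 X34.10 Y58.62
G1 X30.86 Y47.62
G1 X20.25 Y43.29
G1 X10.25 Y48.89
G1 X8.39 Y60.21
G1 X16.07 Y68.71
M5

viewBox `0 0 122.31 91.67` with mm width/height → 1 unit = 1 mm. Flip: y_m = 91.67 − y_svg.

**Shape 1** — `<rect>` rectangle, stroke `#ff8800` → score (S627, F2228). Machine vertices: (66.86,82.16) → (96.60,82.16) → (96.60,54.70) → (66.86,54.70) → (66.86,82.16). Closed: final G1 returns to the first vertex.

**Shape 2** — `<polygon>` regular polygon, stroke `#ff0000` → engrave (S131, F3387). Machine vertices: (64.36,59.84) → (73.52,60.87) → (78.99,53.45) → (75.30,45.00) → (66.14,43.97) → (60.67,51.39) → (64.36,59.84). Closed: final G1 returns to the first vertex.

**Shape 3** — `<polyline>` open polyline, stroke `#ff8800` → score (S627, F2228). Machine vertices: (33.31,27.64) → (43.23,6.07) → (77.62,71.97) → (102.18,73.02) → (114.40,17.91) → (77.93,64.84). Open path.

**Shape 4** — `<polygon>` regular polygon, stroke `#ff0000` → engrave (S131, F3387). Machine vertices: (16.07,68.71) → (27.51,68.01) → (34.10,58.62) → (30.86,47.62) → (20.25,43.29) → (10.25,48.89) → (8.39,60.21) → (16.07,68.71). Closed: final G1 returns to the first vertex.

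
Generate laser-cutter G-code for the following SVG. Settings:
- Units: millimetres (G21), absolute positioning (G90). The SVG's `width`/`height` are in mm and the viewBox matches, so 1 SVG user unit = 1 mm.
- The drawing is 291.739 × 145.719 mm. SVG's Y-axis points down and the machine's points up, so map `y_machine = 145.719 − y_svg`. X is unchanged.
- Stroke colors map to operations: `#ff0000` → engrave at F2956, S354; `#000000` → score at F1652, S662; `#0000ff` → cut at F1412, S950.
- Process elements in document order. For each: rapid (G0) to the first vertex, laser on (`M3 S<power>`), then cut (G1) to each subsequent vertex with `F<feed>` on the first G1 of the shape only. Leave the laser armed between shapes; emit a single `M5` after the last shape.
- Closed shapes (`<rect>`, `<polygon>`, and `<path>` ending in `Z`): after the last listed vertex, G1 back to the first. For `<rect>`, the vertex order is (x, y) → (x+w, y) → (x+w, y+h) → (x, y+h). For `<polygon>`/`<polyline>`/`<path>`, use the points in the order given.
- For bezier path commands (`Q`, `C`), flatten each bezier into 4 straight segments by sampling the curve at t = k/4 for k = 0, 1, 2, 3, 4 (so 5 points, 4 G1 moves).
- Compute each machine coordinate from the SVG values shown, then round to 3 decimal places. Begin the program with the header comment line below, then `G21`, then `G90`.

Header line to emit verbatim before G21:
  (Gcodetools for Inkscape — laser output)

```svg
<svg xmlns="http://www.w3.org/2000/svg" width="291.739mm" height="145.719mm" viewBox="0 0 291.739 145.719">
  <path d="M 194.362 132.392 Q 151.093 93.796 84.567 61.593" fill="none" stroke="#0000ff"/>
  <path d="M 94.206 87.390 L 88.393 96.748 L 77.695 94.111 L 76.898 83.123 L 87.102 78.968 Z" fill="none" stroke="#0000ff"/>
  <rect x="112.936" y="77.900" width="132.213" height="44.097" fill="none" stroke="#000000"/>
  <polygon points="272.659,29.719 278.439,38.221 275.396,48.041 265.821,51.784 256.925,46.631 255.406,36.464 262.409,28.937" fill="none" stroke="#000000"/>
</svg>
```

(Gcodetools for Inkscape — laser output)
G21
G90
G0 X194.362 Y13.327
M3 S950
G1 X171.274 Y32.225 F1412
G1 X145.279 Y50.325
G1 X116.376 Y67.625
G1 X84.567 Y84.126
G0 X94.206 Y58.329
M3 S950
G1 X88.393 Y48.971 F1412
G1 X77.695 Y51.608
G1 X76.898 Y62.596
G1 X87.102 Y66.751
G1 X94.206 Y58.329
G0 X112.936 Y67.819
M3 S662
G1 X245.149 Y67.819 F1652
G1 X245.149 Y23.722
G1 X112.936 Y23.722
G1 X112.936 Y67.819
G0 X272.659 Y116.000
M3 S662
G1 X278.439 Y107.498 F1652
G1 X275.396 Y97.678
G1 X265.821 Y93.935
G1 X256.925 Y99.088
G1 X255.406 Y109.255
G1 X262.409 Y116.782
G1 X272.659 Y116.000
M5

viewBox `0 0 291.739 145.719` with mm width/height → 1 unit = 1 mm. Flip: y_m = 145.719 − y_svg.

**Shape 1** — `<path>` quadratic bezier, stroke `#0000ff` → cut (S950, F1412). Control points (SVG): P0=(194.362,132.392), P1=(151.093,93.796), P2=(84.567,61.593); sampled at t=k/4. Machine vertices: (194.362,13.327) → (171.274,32.225) → (145.279,50.325) → (116.376,67.625) → (84.567,84.126). Open path.

**Shape 2** — `<path>` regular polygon, stroke `#0000ff` → cut (S950, F1412). Machine vertices: (94.206,58.329) → (88.393,48.971) → (77.695,51.608) → (76.898,62.596) → (87.102,66.751) → (94.206,58.329). Closed: final G1 returns to the first vertex.

**Shape 3** — `<rect>` rectangle, stroke `#000000` → score (S662, F1652). Machine vertices: (112.936,67.819) → (245.149,67.819) → (245.149,23.722) → (112.936,23.722) → (112.936,67.819). Closed: final G1 returns to the first vertex.

**Shape 4** — `<polygon>` regular polygon, stroke `#000000` → score (S662, F1652). Machine vertices: (272.659,116.000) → (278.439,107.498) → (275.396,97.678) → (265.821,93.935) → (256.925,99.088) → (255.406,109.255) → (262.409,116.782) → (272.659,116.000). Closed: final G1 returns to the first vertex.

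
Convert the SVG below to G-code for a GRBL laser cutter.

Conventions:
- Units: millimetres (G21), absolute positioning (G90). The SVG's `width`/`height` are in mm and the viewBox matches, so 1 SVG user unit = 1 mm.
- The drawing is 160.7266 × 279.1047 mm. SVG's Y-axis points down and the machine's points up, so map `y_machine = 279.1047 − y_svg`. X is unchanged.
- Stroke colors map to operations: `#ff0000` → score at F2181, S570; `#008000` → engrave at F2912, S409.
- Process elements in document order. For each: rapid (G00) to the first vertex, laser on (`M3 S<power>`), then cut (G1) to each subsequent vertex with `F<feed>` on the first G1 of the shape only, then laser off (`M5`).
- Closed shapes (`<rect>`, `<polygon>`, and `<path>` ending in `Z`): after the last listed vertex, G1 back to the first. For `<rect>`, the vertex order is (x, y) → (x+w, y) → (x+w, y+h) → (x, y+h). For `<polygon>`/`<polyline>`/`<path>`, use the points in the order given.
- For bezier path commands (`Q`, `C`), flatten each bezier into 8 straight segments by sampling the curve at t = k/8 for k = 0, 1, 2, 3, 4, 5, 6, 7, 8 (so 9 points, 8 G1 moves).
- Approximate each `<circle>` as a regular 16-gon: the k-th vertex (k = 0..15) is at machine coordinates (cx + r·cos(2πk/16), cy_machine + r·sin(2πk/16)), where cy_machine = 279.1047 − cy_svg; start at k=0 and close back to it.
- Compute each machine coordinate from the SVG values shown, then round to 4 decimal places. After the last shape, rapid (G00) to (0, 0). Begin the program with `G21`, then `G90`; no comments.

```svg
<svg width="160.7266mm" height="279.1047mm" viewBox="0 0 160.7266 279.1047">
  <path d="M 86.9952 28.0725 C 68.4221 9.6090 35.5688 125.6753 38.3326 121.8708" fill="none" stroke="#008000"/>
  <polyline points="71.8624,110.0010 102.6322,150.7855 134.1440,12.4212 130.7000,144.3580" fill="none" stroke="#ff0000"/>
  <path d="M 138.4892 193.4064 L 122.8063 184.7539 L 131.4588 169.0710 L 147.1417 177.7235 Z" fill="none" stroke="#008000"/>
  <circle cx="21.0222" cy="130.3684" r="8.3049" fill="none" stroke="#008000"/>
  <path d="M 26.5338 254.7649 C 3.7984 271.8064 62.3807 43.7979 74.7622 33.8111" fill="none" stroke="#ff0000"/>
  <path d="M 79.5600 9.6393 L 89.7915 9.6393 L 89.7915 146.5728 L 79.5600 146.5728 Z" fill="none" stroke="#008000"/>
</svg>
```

G21
G90
G00 X86.9952 Y251.0322
M3 S409
G1 X79.4584 Y252.1468 F2912
G1 X71.1675 Y243.6305
G1 X62.7073 Y228.4645
G1 X54.6626 Y209.6302
G1 X47.6180 Y190.1087
G1 X42.1583 Y172.8813
G1 X38.8683 Y160.9293
G1 X38.3326 Y157.2339
M5
G00 X71.8624 Y169.1037
M3 S570
G1 X102.6322 Y128.3192 F2181
G1 X134.1440 Y266.6835
G1 X130.7000 Y134.7467
M5
G00 X138.4892 Y85.6983
M3 S409
G1 X122.8063 Y94.3508 F2912
G1 X131.4588 Y110.0337
G1 X147.1417 Y101.3812
G1 X138.4892 Y85.6983
M5
G00 X29.3271 Y148.7363
M3 S409
G1 X28.6949 Y151.9144 F2912
G1 X26.8947 Y154.6088
G1 X24.2003 Y156.4090
G1 X21.0222 Y157.0412
G1 X17.8441 Y156.4090
G1 X15.1497 Y154.6088
G1 X13.3495 Y151.9144
G1 X12.7173 Y148.7363
G1 X13.3495 Y145.5582
G1 X15.1497 Y142.8638
G1 X17.8441 Y141.0636
G1 X21.0222 Y140.4314
G1 X24.2003 Y141.0636
G1 X26.8947 Y142.8638
G1 X28.6949 Y145.5582
G1 X29.3271 Y148.7363
M5
G00 X26.5338 Y24.3398
M3 S570
G1 X21.5707 Y28.5315 F2181
G1 X22.7368 Y50.2701
G1 X28.5378 Y84.1288
G1 X37.4792 Y124.6811
G1 X48.0667 Y166.5003
G1 X58.8059 Y204.1599
G1 X68.2025 Y232.2332
G1 X74.7622 Y245.2936
M5
G00 X79.5600 Y269.4654
M3 S409
G1 X89.7915 Y269.4654 F2912
G1 X89.7915 Y132.5319
G1 X79.5600 Y132.5319
G1 X79.5600 Y269.4654
M5
G00 X0.0000 Y0.0000

viewBox `0 0 160.7266 279.1047` with mm width/height → 1 unit = 1 mm. Flip: y_m = 279.1047 − y_svg.

**Shape 1** — `<path>` cubic bezier, stroke `#008000` → engrave (S409, F2912). Control points (SVG): P0=(86.9952,28.0725), P1=(68.4221,9.6090), P2=(35.5688,125.6753), P3=(38.3326,121.8708); sampled at t=k/8. Machine vertices: (86.9952,251.0322) → (79.4584,252.1468) → (71.1675,243.6305) → (62.7073,228.4645) → (54.6626,209.6302) → (47.6180,190.1087) → (42.1583,172.8813) → (38.8683,160.9293) → (38.3326,157.2339). Open path.

**Shape 2** — `<polyline>` open polyline, stroke `#ff0000` → score (S570, F2181). Machine vertices: (71.8624,169.1037) → (102.6322,128.3192) → (134.1440,266.6835) → (130.7000,134.7467). Open path.

**Shape 3** — `<path>` regular polygon, stroke `#008000` → engrave (S409, F2912). Machine vertices: (138.4892,85.6983) → (122.8063,94.3508) → (131.4588,110.0337) → (147.1417,101.3812) → (138.4892,85.6983). Closed: final G1 returns to the first vertex.

**Shape 4** — `<circle>` circle, stroke `#008000` → engrave (S409, F2912). Machine vertices: (29.3271,148.7363) → (28.6949,151.9144) → (26.8947,154.6088) → (24.2003,156.4090) → (21.0222,157.0412) → (17.8441,156.4090) → (15.1497,154.6088) → (13.3495,151.9144) → (12.7173,148.7363) → (13.3495,145.5582) → (15.1497,142.8638) → (17.8441,141.0636) → (21.0222,140.4314) → (24.2003,141.0636) → (26.8947,142.8638) → (28.6949,145.5582) → (29.3271,148.7363). Closed: final G1 returns to the first vertex.

**Shape 5** — `<path>` cubic bezier, stroke `#ff0000` → score (S570, F2181). Control points (SVG): P0=(26.5338,254.7649), P1=(3.7984,271.8064), P2=(62.3807,43.7979), P3=(74.7622,33.8111); sampled at t=k/8. Machine vertices: (26.5338,24.3398) → (21.5707,28.5315) → (22.7368,50.2701) → (28.5378,84.1288) → (37.4792,124.6811) → (48.0667,166.5003) → (58.8059,204.1599) → (68.2025,232.2332) → (74.7622,245.2936). Open path.

**Shape 6** — `<path>` rectangle, stroke `#008000` → engrave (S409, F2912). Machine vertices: (79.5600,269.4654) → (89.7915,269.4654) → (89.7915,132.5319) → (79.5600,132.5319) → (79.5600,269.4654). Closed: final G1 returns to the first vertex.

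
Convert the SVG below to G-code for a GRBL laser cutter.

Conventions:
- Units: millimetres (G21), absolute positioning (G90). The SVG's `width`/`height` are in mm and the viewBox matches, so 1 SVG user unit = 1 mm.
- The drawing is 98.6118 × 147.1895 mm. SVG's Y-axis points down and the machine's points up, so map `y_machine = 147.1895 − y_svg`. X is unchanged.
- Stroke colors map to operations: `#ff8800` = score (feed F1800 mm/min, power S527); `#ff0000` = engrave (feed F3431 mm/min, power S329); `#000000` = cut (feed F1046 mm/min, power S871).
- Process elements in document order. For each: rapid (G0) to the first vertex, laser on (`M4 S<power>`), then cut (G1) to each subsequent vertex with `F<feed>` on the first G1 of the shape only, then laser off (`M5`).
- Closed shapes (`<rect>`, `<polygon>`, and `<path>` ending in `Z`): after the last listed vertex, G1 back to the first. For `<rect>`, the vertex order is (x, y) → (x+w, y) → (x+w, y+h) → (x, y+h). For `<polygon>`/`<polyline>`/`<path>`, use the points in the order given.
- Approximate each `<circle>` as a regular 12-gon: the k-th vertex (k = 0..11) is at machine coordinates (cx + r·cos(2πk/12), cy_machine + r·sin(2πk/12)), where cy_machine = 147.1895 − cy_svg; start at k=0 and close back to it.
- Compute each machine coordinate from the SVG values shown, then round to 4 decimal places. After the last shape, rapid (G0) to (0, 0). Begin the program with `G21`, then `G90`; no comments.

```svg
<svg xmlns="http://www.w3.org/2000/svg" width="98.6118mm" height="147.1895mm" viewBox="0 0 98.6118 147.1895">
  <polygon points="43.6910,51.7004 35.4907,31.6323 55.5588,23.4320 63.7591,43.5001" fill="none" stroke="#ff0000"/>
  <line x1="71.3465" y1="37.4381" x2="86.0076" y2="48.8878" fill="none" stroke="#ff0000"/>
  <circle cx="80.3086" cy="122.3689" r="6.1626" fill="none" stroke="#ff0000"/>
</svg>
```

1 u = 1 mm; y_m = 147.1895 − y.

[1] `<polygon>` regular polygon, #ff0000→engrave S329 F3431: (43.6910,95.4891) → (35.4907,115.5572) → (55.5588,123.7575) → (63.7591,103.6894) → (43.6910,95.4891) (closed)

[2] `<line>` line segment, #ff0000→engrave S329 F3431: (71.3465,109.7514) → (86.0076,98.3017)

[3] `<circle>` circle, #ff0000→engrave S329 F3431: (86.4712,24.8206) → (85.6456,27.9019) → (83.3899,30.1576) → (80.3086,30.9832) → (77.2273,30.1576) → (74.9716,27.9019) → (74.1460,24.8206) → (74.9716,21.7393) → (77.2273,19.4836) → (80.3086,18.6580) → (83.3899,19.4836) → (85.6456,21.7393) → (86.4712,24.8206) (closed)

G21
G90
G0 X43.6910 Y95.4891
M4 S329
G1 X35.4907 Y115.5572 F3431
G1 X55.5588 Y123.7575
G1 X63.7591 Y103.6894
G1 X43.6910 Y95.4891
M5
G0 X71.3465 Y109.7514
M4 S329
G1 X86.0076 Y98.3017 F3431
M5
G0 X86.4712 Y24.8206
M4 S329
G1 X85.6456 Y27.9019 F3431
G1 X83.3899 Y30.1576
G1 X80.3086 Y30.9832
G1 X77.2273 Y30.1576
G1 X74.9716 Y27.9019
G1 X74.1460 Y24.8206
G1 X74.9716 Y21.7393
G1 X77.2273 Y19.4836
G1 X80.3086 Y18.6580
G1 X83.3899 Y19.4836
G1 X85.6456 Y21.7393
G1 X86.4712 Y24.8206
M5
G0 X0.0000 Y0.0000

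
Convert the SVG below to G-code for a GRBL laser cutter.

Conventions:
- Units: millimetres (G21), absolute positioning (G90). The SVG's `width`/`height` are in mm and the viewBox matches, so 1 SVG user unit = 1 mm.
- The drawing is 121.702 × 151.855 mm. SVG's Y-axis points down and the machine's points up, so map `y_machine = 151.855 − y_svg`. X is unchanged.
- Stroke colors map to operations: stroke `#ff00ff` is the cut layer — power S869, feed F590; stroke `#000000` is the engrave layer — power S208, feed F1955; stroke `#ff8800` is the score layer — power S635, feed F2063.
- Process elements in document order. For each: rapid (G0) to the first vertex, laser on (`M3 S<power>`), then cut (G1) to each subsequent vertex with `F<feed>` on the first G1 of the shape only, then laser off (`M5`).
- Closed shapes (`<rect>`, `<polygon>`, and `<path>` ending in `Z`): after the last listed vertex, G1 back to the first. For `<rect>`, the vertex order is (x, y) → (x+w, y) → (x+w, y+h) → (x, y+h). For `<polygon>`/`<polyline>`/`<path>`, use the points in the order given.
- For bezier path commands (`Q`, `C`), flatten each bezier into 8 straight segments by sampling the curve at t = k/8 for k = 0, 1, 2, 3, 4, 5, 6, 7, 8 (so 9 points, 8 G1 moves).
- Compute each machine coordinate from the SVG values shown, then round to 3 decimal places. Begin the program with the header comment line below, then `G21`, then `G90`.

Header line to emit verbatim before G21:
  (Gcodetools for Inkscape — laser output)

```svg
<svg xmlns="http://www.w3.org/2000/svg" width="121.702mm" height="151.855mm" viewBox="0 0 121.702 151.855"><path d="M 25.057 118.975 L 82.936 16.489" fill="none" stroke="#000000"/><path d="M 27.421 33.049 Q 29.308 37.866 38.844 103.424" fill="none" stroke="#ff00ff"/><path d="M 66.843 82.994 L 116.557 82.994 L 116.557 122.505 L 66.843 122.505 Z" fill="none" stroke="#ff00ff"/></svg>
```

1 u = 1 mm; y_m = 151.855 − y.

[1] `<path>` line segment, #000000→engrave S208 F1955: (25.057,32.880) → (82.936,135.366)

[2] `<path>` quadratic bezier, #ff00ff→cut S869 F590: (27.421,118.806) → (28.012,116.653) → (28.843,112.601) → (29.912,106.652) → (31.220,98.804) → (32.768,89.058) → (34.554,77.414) → (36.580,63.871) → (38.844,48.431)

[3] `<path>` rectangle, #ff00ff→cut S869 F590: (66.843,68.861) → (116.557,68.861) → (116.557,29.350) → (66.843,29.350) → (66.843,68.861) (closed)

(Gcodetools for Inkscape — laser output)
G21
G90
G0 X25.057 Y32.880
M3 S208
G1 X82.936 Y135.366 F1955
M5
G0 X27.421 Y118.806
M3 S869
G1 X28.012 Y116.653 F590
G1 X28.843 Y112.601
G1 X29.912 Y106.652
G1 X31.220 Y98.804
G1 X32.768 Y89.058
G1 X34.554 Y77.414
G1 X36.580 Y63.871
G1 X38.844 Y48.431
M5
G0 X66.843 Y68.861
M3 S869
G1 X116.557 Y68.861 F590
G1 X116.557 Y29.350
G1 X66.843 Y29.350
G1 X66.843 Y68.861
M5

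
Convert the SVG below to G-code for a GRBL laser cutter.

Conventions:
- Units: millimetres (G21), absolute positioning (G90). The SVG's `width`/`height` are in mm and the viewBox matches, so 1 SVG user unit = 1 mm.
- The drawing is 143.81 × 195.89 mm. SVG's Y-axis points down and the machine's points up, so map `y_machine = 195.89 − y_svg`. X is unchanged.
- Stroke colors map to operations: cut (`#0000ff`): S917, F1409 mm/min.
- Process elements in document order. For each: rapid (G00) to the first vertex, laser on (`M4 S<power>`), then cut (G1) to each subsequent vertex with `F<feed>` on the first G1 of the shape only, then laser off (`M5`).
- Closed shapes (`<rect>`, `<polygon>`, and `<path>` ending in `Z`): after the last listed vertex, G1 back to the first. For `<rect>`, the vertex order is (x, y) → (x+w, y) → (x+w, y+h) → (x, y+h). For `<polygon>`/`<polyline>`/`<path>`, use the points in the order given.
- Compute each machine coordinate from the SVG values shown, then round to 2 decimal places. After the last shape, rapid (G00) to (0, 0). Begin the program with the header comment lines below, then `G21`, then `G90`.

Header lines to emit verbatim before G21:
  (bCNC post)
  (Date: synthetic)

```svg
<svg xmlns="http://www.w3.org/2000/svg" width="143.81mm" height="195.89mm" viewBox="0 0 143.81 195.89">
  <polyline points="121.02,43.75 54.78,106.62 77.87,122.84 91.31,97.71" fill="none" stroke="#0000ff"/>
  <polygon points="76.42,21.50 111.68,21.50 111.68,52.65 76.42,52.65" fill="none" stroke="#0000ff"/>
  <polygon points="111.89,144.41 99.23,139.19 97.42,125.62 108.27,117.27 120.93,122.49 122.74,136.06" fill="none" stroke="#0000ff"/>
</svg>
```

Since the viewBox matches the mm dimensions, user units are millimetres directly. The only transform is the Y-flip y_m = 195.89 − y_svg.

Shape 1 is a open polyline drawn with `<polyline>`. Its stroke #0000ff means cut at S917, F1409. After flipping Y the toolpath is (121.02,152.14) → (54.78,89.27) → (77.87,73.05) → (91.31,98.18).

Shape 2 is a rectangle drawn with `<polygon>`. Its stroke #0000ff means cut at S917, F1409. After flipping Y the toolpath is (76.42,174.39) → (111.68,174.39) → (111.68,143.24) → (76.42,143.24) → (76.42,174.39), returning to the start.

Shape 3 is a regular polygon drawn with `<polygon>`. Its stroke #0000ff means cut at S917, F1409. After flipping Y the toolpath is (111.89,51.48) → (99.23,56.70) → (97.42,70.27) → (108.27,78.62) → (120.93,73.40) → (122.74,59.83) → (111.89,51.48), returning to the start.

(bCNC post)
(Date: synthetic)
G21
G90
G00 X121.02 Y152.14
M4 S917
G1 X54.78 Y89.27 F1409
G1 X77.87 Y73.05
G1 X91.31 Y98.18
M5
G00 X76.42 Y174.39
M4 S917
G1 X111.68 Y174.39 F1409
G1 X111.68 Y143.24
G1 X76.42 Y143.24
G1 X76.42 Y174.39
M5
G00 X111.89 Y51.48
M4 S917
G1 X99.23 Y56.70 F1409
G1 X97.42 Y70.27
G1 X108.27 Y78.62
G1 X120.93 Y73.40
G1 X122.74 Y59.83
G1 X111.89 Y51.48
M5
G00 X0.00 Y0.00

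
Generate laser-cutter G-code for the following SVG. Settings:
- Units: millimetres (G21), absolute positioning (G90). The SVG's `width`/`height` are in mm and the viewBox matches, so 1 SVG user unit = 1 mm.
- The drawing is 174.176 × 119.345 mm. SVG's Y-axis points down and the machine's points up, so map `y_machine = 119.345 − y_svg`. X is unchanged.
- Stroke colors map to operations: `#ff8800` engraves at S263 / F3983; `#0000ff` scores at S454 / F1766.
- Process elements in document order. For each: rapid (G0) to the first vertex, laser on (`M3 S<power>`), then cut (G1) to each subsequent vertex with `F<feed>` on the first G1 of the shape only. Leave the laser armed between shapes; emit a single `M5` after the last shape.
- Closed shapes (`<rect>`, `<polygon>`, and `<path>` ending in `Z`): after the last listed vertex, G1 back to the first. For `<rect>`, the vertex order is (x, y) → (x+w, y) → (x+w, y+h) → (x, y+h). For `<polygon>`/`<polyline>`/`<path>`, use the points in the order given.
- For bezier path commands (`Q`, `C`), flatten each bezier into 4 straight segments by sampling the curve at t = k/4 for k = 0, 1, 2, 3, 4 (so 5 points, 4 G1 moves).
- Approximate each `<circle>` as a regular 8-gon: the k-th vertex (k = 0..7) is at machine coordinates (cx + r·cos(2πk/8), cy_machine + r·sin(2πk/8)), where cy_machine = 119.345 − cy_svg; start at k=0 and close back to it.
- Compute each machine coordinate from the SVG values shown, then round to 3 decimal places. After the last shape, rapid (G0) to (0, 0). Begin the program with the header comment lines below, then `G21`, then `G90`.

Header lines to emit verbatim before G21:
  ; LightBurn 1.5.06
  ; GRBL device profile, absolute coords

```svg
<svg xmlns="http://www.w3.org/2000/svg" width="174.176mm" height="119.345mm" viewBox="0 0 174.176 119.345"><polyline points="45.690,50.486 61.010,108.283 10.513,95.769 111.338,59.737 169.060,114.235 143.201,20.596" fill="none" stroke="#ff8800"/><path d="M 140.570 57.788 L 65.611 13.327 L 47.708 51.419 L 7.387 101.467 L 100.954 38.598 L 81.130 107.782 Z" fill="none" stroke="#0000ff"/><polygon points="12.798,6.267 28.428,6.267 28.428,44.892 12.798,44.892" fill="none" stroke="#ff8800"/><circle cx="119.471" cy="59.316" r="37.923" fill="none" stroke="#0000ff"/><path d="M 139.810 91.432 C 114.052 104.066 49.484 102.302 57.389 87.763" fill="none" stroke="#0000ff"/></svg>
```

; LightBurn 1.5.06
; GRBL device profile, absolute coords
G21
G90
G0 X45.690 Y68.859
M3 S263
G1 X61.010 Y11.062 F3983
G1 X10.513 Y23.576
G1 X111.338 Y59.608
G1 X169.060 Y5.110
G1 X143.201 Y98.749
G0 X140.570 Y61.557
M3 S454
G1 X65.611 Y106.018 F1766
G1 X47.708 Y67.926
G1 X7.387 Y17.878
G1 X100.954 Y80.747
G1 X81.130 Y11.563
G1 X140.570 Y61.557
G0 X12.798 Y113.078
M3 S263
G1 X28.428 Y113.078 F3983
G1 X28.428 Y74.453
G1 X12.798 Y74.453
G1 X12.798 Y113.078
G0 X157.394 Y60.029
M3 S454
G1 X146.287 Y86.845 F1766
G1 X119.471 Y97.952
G1 X92.655 Y86.845
G1 X81.548 Y60.029
G1 X92.655 Y33.213
G1 X119.471 Y22.106
G1 X146.287 Y33.213
G1 X157.394 Y60.029
G0 X139.810 Y27.913
M3 S454
G1 X114.953 Y21.112 F1766
G1 X85.976 Y19.558
G1 X63.310 Y23.098
G1 X57.389 Y31.582
M5
G0 X0.000 Y0.000

1 u = 1 mm; y_m = 119.345 − y.

[1] `<polyline>` open polyline, #ff8800→engrave S263 F3983: (45.690,68.859) → (61.010,11.062) → (10.513,23.576) → (111.338,59.608) → (169.060,5.110) → (143.201,98.749)

[2] `<path>` closed polygon, #0000ff→score S454 F1766: (140.570,61.557) → (65.611,106.018) → (47.708,67.926) → (7.387,17.878) → (100.954,80.747) → (81.130,11.563) → (140.570,61.557) (closed)

[3] `<polygon>` rectangle, #ff8800→engrave S263 F3983: (12.798,113.078) → (28.428,113.078) → (28.428,74.453) → (12.798,74.453) → (12.798,113.078) (closed)

[4] `<circle>` circle, #0000ff→score S454 F1766: (157.394,60.029) → (146.287,86.845) → (119.471,97.952) → (92.655,86.845) → (81.548,60.029) → (92.655,33.213) → (119.471,22.106) → (146.287,33.213) → (157.394,60.029) (closed)

[5] `<path>` cubic bezier, #0000ff→score S454 F1766: (139.810,27.913) → (114.953,21.112) → (85.976,19.558) → (63.310,23.098) → (57.389,31.582)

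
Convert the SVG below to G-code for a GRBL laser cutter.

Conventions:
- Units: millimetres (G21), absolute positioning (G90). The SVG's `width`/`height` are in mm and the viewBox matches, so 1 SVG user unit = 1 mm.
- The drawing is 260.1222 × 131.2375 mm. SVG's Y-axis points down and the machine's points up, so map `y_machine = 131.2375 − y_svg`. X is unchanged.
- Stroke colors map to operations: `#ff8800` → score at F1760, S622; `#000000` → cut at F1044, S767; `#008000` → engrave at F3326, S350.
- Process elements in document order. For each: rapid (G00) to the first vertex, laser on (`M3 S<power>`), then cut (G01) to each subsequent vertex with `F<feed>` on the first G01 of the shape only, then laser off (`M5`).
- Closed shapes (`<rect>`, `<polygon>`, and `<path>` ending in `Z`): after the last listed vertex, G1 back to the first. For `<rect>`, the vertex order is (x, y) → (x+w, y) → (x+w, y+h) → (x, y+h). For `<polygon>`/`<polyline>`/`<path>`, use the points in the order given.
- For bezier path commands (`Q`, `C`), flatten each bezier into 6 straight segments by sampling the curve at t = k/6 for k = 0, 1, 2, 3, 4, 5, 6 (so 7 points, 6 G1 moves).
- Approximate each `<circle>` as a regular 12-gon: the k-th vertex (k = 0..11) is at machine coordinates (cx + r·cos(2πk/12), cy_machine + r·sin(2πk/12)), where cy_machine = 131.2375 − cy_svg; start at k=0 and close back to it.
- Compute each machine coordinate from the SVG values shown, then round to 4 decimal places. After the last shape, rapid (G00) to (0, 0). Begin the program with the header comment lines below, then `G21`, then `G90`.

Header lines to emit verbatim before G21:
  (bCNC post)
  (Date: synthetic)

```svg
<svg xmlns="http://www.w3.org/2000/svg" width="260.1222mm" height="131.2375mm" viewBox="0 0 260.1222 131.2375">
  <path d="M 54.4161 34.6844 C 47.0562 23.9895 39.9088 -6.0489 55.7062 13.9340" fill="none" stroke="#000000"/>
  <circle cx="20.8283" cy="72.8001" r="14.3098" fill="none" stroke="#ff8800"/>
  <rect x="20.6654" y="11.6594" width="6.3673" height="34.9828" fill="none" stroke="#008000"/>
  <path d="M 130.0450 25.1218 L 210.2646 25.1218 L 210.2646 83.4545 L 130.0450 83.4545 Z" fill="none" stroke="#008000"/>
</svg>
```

1 u = 1 mm; y_m = 131.2375 − y.

[1] `<path>` cubic bezier, #000000→cut S767 F1044: (54.4161,96.5531) → (50.8591,103.1914) → (47.9690,111.1268) → (46.3772,118.4325) → (46.7151,123.1817) → (49.6143,123.4476) → (55.7062,117.3035)

[2] `<circle>` circle, #ff8800→score S622 F1760: (35.1381,58.4374) → (33.2210,65.5923) → (27.9832,70.8301) → (20.8283,72.7472) → (13.6734,70.8301) → (8.4356,65.5923) → (6.5185,58.4374) → (8.4356,51.2825) → (13.6734,46.0447) → (20.8283,44.1276) → (27.9832,46.0447) → (33.2210,51.2825) → (35.1381,58.4374) (closed)

[3] `<rect>` rectangle, #008000→engrave S350 F3326: (20.6654,119.5781) → (27.0327,119.5781) → (27.0327,84.5953) → (20.6654,84.5953) → (20.6654,119.5781) (closed)

[4] `<path>` rectangle, #008000→engrave S350 F3326: (130.0450,106.1157) → (210.2646,106.1157) → (210.2646,47.7830) → (130.0450,47.7830) → (130.0450,106.1157) (closed)

(bCNC post)
(Date: synthetic)
G21
G90
G00 X54.4161 Y96.5531
M3 S767
G01 X50.8591 Y103.1914 F1044
G01 X47.9690 Y111.1268
G01 X46.3772 Y118.4325
G01 X46.7151 Y123.1817
G01 X49.6143 Y123.4476
G01 X55.7062 Y117.3035
M5
G00 X35.1381 Y58.4374
M3 S622
G01 X33.2210 Y65.5923 F1760
G01 X27.9832 Y70.8301
G01 X20.8283 Y72.7472
G01 X13.6734 Y70.8301
G01 X8.4356 Y65.5923
G01 X6.5185 Y58.4374
G01 X8.4356 Y51.2825
G01 X13.6734 Y46.0447
G01 X20.8283 Y44.1276
G01 X27.9832 Y46.0447
G01 X33.2210 Y51.2825
G01 X35.1381 Y58.4374
M5
G00 X20.6654 Y119.5781
M3 S350
G01 X27.0327 Y119.5781 F3326
G01 X27.0327 Y84.5953
G01 X20.6654 Y84.5953
G01 X20.6654 Y119.5781
M5
G00 X130.0450 Y106.1157
M3 S350
G01 X210.2646 Y106.1157 F3326
G01 X210.2646 Y47.7830
G01 X130.0450 Y47.7830
G01 X130.0450 Y106.1157
M5
G00 X0.0000 Y0.0000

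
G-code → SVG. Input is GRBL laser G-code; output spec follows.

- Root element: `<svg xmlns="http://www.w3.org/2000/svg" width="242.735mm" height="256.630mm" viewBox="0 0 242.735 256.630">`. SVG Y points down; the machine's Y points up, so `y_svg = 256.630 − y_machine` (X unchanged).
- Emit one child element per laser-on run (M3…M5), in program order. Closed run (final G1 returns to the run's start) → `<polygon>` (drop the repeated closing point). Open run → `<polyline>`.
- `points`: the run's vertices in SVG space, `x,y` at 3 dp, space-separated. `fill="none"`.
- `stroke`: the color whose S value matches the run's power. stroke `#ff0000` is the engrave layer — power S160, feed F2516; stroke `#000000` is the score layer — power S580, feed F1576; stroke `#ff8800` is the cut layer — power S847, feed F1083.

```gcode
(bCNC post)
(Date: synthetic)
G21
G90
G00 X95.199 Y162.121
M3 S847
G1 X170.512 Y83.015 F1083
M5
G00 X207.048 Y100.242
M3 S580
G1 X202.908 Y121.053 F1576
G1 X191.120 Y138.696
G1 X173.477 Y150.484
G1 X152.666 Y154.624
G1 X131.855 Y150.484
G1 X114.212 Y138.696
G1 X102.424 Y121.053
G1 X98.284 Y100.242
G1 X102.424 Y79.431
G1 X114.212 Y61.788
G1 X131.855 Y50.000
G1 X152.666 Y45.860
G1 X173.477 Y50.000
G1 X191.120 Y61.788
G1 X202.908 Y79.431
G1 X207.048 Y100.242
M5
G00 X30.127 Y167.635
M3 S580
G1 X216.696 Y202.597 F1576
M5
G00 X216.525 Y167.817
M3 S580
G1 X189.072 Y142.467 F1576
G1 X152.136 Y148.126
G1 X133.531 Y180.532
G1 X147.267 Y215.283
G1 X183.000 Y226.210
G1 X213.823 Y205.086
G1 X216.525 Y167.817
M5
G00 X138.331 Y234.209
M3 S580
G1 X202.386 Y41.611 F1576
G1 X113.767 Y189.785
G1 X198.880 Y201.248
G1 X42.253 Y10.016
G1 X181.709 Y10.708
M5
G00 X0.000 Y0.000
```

y_svg = 256.630 − y_m.

[1] S847→`#ff8800` (cut); open run; points: 95.199,94.509 170.512,173.615

[2] S580→`#000000` (score); closed run; points: 207.048,156.388 202.908,135.577 191.120,117.934 173.477,106.146 152.666,102.006 131.855,106.146 114.212,117.934 102.424,135.577 98.284,156.388 102.424,177.199 114.212,194.842 131.855,206.630 152.666,210.770 173.477,206.630 191.120,194.842 202.908,177.199

[3] S580→`#000000` (score); open run; points: 30.127,88.995 216.696,54.033

[4] S580→`#000000` (score); closed run; points: 216.525,88.813 189.072,114.163 152.136,108.504 133.531,76.098 147.267,41.347 183.000,30.420 213.823,51.544

[5] S580→`#000000` (score); open run; points: 138.331,22.421 202.386,215.019 113.767,66.845 198.880,55.382 42.253,246.614 181.709,245.922

<svg xmlns="http://www.w3.org/2000/svg" width="242.735mm" height="256.630mm" viewBox="0 0 242.735 256.630">
  <polyline points="95.199,94.509 170.512,173.615" fill="none" stroke="#ff8800"/>
  <polygon points="207.048,156.388 202.908,135.577 191.120,117.934 173.477,106.146 152.666,102.006 131.855,106.146 114.212,117.934 102.424,135.577 98.284,156.388 102.424,177.199 114.212,194.842 131.855,206.630 152.666,210.770 173.477,206.630 191.120,194.842 202.908,177.199" fill="none" stroke="#000000"/>
  <polyline points="30.127,88.995 216.696,54.033" fill="none" stroke="#000000"/>
  <polygon points="216.525,88.813 189.072,114.163 152.136,108.504 133.531,76.098 147.267,41.347 183.000,30.420 213.823,51.544" fill="none" stroke="#000000"/>
  <polyline points="138.331,22.421 202.386,215.019 113.767,66.845 198.880,55.382 42.253,246.614 181.709,245.922" fill="none" stroke="#000000"/>
</svg>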